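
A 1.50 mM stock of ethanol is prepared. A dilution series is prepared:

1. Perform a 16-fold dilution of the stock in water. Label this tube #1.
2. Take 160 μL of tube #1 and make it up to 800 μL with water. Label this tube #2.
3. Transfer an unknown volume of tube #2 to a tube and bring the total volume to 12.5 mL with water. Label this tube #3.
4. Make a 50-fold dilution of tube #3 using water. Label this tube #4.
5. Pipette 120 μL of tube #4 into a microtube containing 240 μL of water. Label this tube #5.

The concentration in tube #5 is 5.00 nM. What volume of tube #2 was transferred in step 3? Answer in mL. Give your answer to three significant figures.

0.500 mL

Step 1: 16-fold → factor 16
Step 2: 160 μL brought to 800 μL → factor 800/160 = 5
Step 3: v brought to 12.5 mL → factor = 12.5 mL/v
Step 4: 50-fold → factor 50
Step 5: 120 μL + 240 μL = 360 μL total → factor 360/120 = 3
Product of known-step factors = 12000
Overall factor = 1.50 mM / (5.00 nM) = 3 × 10^5
Step-3 factor = 3 × 10^5 / 12000 = 25
v = 12.5 mL / 25 = 0.500 mL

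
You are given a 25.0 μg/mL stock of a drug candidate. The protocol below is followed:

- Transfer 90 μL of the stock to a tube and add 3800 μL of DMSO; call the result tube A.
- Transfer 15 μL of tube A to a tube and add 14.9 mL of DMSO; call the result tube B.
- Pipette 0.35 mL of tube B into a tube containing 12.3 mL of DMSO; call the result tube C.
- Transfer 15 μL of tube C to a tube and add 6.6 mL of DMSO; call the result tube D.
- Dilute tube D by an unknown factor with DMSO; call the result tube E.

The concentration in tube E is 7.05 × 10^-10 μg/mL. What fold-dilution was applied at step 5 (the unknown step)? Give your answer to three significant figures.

51.8-fold

Step 1: 90 μL + 3800 μL = 3890 μL total → factor 3890/90 = 43.222
Step 2: 15 μL + 14.9 mL = 14915 μL total → factor 14915/15 = 994.33
Step 3: 0.35 mL + 12.3 mL = 12.65 mL total → factor 12.65/0.35 = 36.143
Step 4: 15 μL + 6.6 mL = 6615 μL total → factor 6615/15 = 441
Step 5: unknown factor x
Product of known-step factors = 6.8502 × 10^8
Overall factor = 25.0 μg/mL / (7.05 × 10^-10 μg/mL) = 3.5461 × 10^10
x = 3.5461 × 10^10 / 6.8502 × 10^8 = 51.8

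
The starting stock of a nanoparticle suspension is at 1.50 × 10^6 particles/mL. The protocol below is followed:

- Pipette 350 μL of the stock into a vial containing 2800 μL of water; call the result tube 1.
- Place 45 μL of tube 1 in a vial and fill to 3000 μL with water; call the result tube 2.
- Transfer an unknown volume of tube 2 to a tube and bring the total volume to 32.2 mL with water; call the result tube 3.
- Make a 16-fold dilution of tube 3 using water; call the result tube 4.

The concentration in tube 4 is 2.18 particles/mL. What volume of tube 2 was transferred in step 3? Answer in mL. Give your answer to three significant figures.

0.449 mL

Step 1: 350 μL + 2800 μL = 3150 μL total → factor 3150/350 = 9
Step 2: 45 μL brought to 3000 μL → factor 3000/45 = 66.667
Step 3: v brought to 32.2 mL → factor = 32.2 mL/v
Step 4: 16-fold → factor 16
Product of known-step factors = 9600
Overall factor = 1.50 × 10^6 particles/mL / (2.18 particles/mL) = 6.8807 × 10^5
Step-3 factor = 6.8807 × 10^5 / 9600 = 71.674
v = 32.2 mL / 71.674 = 0.449 mL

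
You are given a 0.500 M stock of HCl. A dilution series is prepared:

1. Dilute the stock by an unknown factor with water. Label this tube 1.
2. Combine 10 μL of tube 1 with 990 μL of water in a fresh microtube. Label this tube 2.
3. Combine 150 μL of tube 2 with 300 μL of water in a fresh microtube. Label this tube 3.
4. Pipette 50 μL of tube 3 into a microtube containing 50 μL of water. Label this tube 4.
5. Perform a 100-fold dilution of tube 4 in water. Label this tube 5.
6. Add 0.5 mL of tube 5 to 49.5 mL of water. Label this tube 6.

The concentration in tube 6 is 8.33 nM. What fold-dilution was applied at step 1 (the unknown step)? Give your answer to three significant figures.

10.0-fold

Step 1: unknown factor x
Step 2: 10 μL + 990 μL = 1000 μL total → factor 1000/10 = 100
Step 3: 150 μL + 300 μL = 450 μL total → factor 450/150 = 3
Step 4: 50 μL + 50 μL = 100 μL total → factor 100/50 = 2
Step 5: 100-fold → factor 100
Step 6: 0.5 mL + 49.5 mL = 50 mL total → factor 50/0.5 = 100
Product of known-step factors = 6 × 10^6
Overall factor = 0.500 M / (8.33 nM) = 6.0024 × 10^7
x = 6.0024 × 10^7 / 6 × 10^6 = 10.0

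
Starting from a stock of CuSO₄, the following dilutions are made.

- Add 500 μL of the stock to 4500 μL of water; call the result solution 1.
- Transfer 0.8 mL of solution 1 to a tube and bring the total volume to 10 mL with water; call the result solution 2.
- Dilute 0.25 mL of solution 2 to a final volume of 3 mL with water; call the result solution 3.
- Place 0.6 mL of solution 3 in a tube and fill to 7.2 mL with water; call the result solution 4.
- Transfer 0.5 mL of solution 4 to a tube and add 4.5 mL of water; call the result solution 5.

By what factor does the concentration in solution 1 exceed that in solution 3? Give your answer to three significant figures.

150

Step 1: 500 μL + 4500 μL = 5000 μL total → factor 5000/500 = 10
Step 2: 0.8 mL brought to 10 mL → factor 10/0.8 = 12.5
Step 3: 0.25 mL brought to 3 mL → factor 3/0.25 = 12
Dilution factor to solution 1 = 10; to solution 3 = 1500
[solution 1]/[solution 3] = (factor to solution 3)/(factor to solution 1) = 1500/10 = 150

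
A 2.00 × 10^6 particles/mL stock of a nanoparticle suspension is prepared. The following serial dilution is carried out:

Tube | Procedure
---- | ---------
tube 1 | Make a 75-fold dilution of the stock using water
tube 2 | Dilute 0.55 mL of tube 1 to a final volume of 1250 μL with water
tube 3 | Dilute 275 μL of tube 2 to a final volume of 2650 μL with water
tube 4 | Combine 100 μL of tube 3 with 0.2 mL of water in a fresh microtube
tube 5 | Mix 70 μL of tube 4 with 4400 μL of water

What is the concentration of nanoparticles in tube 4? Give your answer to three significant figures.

Step 1: 75-fold → factor 75
Step 2: 0.55 mL brought to 1250 μL → factor 1.25/0.55 = 2.2727
Step 3: 275 μL brought to 2650 μL → factor 2650/275 = 9.6364
Step 4: 100 μL + 0.2 mL = 300 μL total → factor 300/100 = 3
Dilution factor through tube 4 = 75 × 2.2727 × 9.6364 × 3 = 4927.7
[tube 4] = 2.00 × 10^6 particles/mL / 4927.7 = 406 particles/mL

406 particles/mL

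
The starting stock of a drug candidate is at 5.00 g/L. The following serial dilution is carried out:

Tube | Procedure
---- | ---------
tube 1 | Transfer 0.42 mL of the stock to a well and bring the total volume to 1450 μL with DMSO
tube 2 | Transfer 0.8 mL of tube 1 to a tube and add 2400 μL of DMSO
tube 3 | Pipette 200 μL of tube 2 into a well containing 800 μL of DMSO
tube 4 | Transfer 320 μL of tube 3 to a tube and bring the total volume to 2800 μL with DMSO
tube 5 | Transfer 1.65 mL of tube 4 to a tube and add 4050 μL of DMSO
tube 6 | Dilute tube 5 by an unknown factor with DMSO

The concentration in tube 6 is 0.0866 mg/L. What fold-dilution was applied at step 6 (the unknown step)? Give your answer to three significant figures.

27.7-fold

Step 1: 0.42 mL brought to 1450 μL → factor 1.45/0.42 = 3.4524
Step 2: 0.8 mL + 2400 μL = 3.2 mL total → factor 3.2/0.8 = 4
Step 3: 200 μL + 800 μL = 1000 μL total → factor 1000/200 = 5
Step 4: 320 μL brought to 2800 μL → factor 2800/320 = 8.75
Step 5: 1.65 mL + 4050 μL = 5.7 mL total → factor 5.7/1.65 = 3.4545
Step 6: unknown factor x
Product of known-step factors = 2087.1
Overall factor = 5.00 g/L / (0.0866 mg/L) = 57737
x = 57737 / 2087.1 = 27.7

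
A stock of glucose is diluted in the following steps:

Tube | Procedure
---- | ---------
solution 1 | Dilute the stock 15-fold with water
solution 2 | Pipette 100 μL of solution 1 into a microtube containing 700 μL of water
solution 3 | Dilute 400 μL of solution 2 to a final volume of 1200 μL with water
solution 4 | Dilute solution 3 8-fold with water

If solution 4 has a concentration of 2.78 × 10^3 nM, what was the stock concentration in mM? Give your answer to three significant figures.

8.01 mM

Step 1: 15-fold → factor 15
Step 2: 100 μL + 700 μL = 800 μL total → factor 800/100 = 8
Step 3: 400 μL brought to 1200 μL → factor 1200/400 = 3
Step 4: 8-fold → factor 8
Overall dilution factor = 15 × 8 × 3 × 8 = 2880
Stock = 2.78 × 10^3 nM × 2880 = 8.006 × 10^6 nM = 8.01 mM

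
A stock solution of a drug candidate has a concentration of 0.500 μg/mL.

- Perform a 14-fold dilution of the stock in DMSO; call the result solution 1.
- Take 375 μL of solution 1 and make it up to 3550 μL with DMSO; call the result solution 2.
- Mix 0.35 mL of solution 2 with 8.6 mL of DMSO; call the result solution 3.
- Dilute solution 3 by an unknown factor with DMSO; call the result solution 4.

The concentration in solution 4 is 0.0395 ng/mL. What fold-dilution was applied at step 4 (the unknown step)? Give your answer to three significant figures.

3.74-fold

Step 1: 14-fold → factor 14
Step 2: 375 μL brought to 3550 μL → factor 3550/375 = 9.4667
Step 3: 0.35 mL + 8.6 mL = 8.95 mL total → factor 8.95/0.35 = 25.571
Step 4: unknown factor x
Product of known-step factors = 3389.1
Overall factor = 0.500 μg/mL / (0.0395 ng/mL) = 12658
x = 12658 / 3389.1 = 3.74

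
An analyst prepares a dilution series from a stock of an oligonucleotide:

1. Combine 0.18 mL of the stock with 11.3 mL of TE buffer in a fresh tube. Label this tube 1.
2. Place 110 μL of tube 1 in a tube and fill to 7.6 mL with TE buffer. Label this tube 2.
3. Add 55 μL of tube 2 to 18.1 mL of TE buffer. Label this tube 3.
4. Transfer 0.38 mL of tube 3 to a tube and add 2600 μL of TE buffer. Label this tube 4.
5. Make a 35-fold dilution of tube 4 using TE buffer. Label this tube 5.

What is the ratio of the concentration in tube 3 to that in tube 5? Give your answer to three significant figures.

Step 1: 0.18 mL + 11.3 mL = 11.48 mL total → factor 11.48/0.18 = 63.778
Step 2: 110 μL brought to 7.6 mL → factor 7600/110 = 69.091
Step 3: 55 μL + 18.1 mL = 18155 μL total → factor 18155/55 = 330.09
Step 4: 0.38 mL + 2600 μL = 2.98 mL total → factor 2.98/0.38 = 7.8421
Step 5: 35-fold → factor 35
Dilution factor to tube 3 = 1.4545 × 10^6; to tube 5 = 3.9923 × 10^8
[tube 3]/[tube 5] = (factor to tube 5)/(factor to tube 3) = 3.9923 × 10^8/1.4545 × 10^6 = 274

274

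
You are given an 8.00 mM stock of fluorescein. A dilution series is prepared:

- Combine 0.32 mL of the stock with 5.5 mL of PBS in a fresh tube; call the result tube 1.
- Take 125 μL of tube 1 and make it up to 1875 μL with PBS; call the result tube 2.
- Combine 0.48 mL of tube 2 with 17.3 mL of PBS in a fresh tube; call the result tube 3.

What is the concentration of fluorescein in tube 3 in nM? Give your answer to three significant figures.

792 nM

Step 1: 0.32 mL + 5.5 mL = 5.82 mL total → factor 5.82/0.32 = 18.188
Step 2: 125 μL brought to 1875 μL → factor 1875/125 = 15
Step 3: 0.48 mL + 17.3 mL = 17.78 mL total → factor 17.78/0.48 = 37.042
Overall dilution factor = 18.188 × 15 × 37.042 = 10105
Final = 8.00 mM / 10105 = 0.0007917 mM = 792 nM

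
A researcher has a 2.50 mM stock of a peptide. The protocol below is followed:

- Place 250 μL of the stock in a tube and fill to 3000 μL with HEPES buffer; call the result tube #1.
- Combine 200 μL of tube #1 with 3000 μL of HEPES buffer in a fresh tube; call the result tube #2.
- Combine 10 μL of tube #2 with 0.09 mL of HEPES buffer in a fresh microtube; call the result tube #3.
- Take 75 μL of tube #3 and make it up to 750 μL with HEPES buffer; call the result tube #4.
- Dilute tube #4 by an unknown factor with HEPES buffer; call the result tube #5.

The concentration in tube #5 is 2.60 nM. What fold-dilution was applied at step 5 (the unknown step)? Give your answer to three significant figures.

50.1-fold

Step 1: 250 μL brought to 3000 μL → factor 3000/250 = 12
Step 2: 200 μL + 3000 μL = 3200 μL total → factor 3200/200 = 16
Step 3: 10 μL + 0.09 mL = 100 μL total → factor 100/10 = 10
Step 4: 75 μL brought to 750 μL → factor 750/75 = 10
Step 5: unknown factor x
Product of known-step factors = 19200
Overall factor = 2.50 mM / (2.60 nM) = 9.6154 × 10^5
x = 9.6154 × 10^5 / 19200 = 50.1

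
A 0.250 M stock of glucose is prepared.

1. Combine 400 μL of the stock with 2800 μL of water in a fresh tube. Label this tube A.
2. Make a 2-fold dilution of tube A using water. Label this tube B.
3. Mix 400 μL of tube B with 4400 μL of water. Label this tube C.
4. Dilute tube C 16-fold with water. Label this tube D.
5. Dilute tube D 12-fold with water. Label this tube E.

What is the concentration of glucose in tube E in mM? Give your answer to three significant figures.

0.00678 mM

Step 1: 400 μL + 2800 μL = 3200 μL total → factor 3200/400 = 8
Step 2: 2-fold → factor 2
Step 3: 400 μL + 4400 μL = 4800 μL total → factor 4800/400 = 12
Step 4: 16-fold → factor 16
Step 5: 12-fold → factor 12
Overall dilution factor = 8 × 2 × 12 × 16 × 12 = 36864
Final = 0.250 M / 36864 = 6.782 × 10^-6 M = 0.00678 mM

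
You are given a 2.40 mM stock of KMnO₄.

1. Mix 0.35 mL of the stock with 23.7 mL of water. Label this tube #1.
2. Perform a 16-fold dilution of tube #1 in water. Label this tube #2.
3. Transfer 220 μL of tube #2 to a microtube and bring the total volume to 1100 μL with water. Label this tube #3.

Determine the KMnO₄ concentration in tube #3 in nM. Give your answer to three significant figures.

Step 1: 0.35 mL + 23.7 mL = 24.05 mL total → factor 24.05/0.35 = 68.714
Step 2: 16-fold → factor 16
Step 3: 220 μL brought to 1100 μL → factor 1100/220 = 5
Overall dilution factor = 68.714 × 16 × 5 = 5497.1
Final = 2.40 mM / 5497.1 = 0.0004366 mM = 437 nM

437 nM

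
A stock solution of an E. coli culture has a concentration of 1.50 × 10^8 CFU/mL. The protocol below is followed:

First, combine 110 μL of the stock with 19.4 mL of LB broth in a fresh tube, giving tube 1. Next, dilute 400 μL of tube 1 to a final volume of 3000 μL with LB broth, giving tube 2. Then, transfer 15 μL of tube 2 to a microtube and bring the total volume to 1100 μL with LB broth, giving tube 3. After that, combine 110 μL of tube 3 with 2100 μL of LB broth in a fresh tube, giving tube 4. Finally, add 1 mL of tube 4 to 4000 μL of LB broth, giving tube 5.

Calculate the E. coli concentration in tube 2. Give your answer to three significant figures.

Step 1: 110 μL + 19.4 mL = 19510 μL total → factor 19510/110 = 177.36
Step 2: 400 μL brought to 3000 μL → factor 3000/400 = 7.5
Dilution factor through tube 2 = 177.36 × 7.5 = 1330.2
[tube 2] = 1.50 × 10^8 CFU/mL / 1330.2 = 1.13 × 10^5 CFU/mL

1.13 × 10^5 CFU/mL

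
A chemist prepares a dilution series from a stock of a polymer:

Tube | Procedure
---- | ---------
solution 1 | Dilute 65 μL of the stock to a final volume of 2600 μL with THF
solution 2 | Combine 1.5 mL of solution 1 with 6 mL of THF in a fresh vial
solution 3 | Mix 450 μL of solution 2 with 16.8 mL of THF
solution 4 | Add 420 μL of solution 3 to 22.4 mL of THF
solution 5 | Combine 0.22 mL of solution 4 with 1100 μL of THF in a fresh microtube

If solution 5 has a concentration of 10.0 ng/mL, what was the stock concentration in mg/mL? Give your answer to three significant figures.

Step 1: 65 μL brought to 2600 μL → factor 2600/65 = 40
Step 2: 1.5 mL + 6 mL = 7.5 mL total → factor 7.5/1.5 = 5
Step 3: 450 μL + 16.8 mL = 17250 μL total → factor 17250/450 = 38.333
Step 4: 420 μL + 22.4 mL = 22820 μL total → factor 22820/420 = 54.333
Step 5: 0.22 mL + 1100 μL = 1.32 mL total → factor 1.32/0.22 = 6
Overall dilution factor = 40 × 5 × 38.333 × 54.333 × 6 = 2.4993 × 10^6
Stock = 10.0 ng/mL × 2.4993 × 10^6 = 2.499 × 10^7 ng/mL = 25.0 mg/mL

25.0 mg/mL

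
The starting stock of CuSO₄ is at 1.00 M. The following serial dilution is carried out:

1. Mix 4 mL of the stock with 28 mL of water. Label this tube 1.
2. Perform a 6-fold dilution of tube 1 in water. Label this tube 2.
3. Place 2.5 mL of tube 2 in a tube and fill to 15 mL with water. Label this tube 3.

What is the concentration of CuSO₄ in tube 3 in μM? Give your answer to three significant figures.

Step 1: 4 mL + 28 mL = 32 mL total → factor 32/4 = 8
Step 2: 6-fold → factor 6
Step 3: 2.5 mL brought to 15 mL → factor 15/2.5 = 6
Overall dilution factor = 8 × 6 × 6 = 288
Final = 1.00 M / 288 = 0.003472 M = 3.47 × 10^3 μM

3.47 × 10^3 μM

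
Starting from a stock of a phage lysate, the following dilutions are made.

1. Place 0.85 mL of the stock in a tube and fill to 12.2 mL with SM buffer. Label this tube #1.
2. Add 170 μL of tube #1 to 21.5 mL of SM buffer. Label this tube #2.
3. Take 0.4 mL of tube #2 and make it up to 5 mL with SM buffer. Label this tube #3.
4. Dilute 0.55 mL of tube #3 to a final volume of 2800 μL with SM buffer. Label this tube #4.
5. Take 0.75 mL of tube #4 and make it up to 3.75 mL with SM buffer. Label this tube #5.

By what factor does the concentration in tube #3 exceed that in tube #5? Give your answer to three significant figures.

25.5

Step 1: 0.85 mL brought to 12.2 mL → factor 12.2/0.85 = 14.353
Step 2: 170 μL + 21.5 mL = 21670 μL total → factor 21670/170 = 127.47
Step 3: 0.4 mL brought to 5 mL → factor 5/0.4 = 12.5
Step 4: 0.55 mL brought to 2800 μL → factor 2.8/0.55 = 5.0909
Step 5: 0.75 mL brought to 3.75 mL → factor 3.75/0.75 = 5
Dilution factor to tube #3 = 22870; to tube #5 = 5.8214 × 10^5
[tube #3]/[tube #5] = (factor to tube #5)/(factor to tube #3) = 5.8214 × 10^5/22870 = 25.5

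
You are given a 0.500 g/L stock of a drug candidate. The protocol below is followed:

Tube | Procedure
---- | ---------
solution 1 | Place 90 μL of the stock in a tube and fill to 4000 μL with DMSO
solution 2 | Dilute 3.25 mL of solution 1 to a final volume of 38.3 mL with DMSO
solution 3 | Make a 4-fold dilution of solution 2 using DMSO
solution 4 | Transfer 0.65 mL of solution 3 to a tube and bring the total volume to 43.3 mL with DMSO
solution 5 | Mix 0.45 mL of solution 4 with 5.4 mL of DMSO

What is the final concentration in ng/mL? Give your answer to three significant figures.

Step 1: 90 μL brought to 4000 μL → factor 4000/90 = 44.444
Step 2: 3.25 mL brought to 38.3 mL → factor 38.3/3.25 = 11.785
Step 3: 4-fold → factor 4
Step 4: 0.65 mL brought to 43.3 mL → factor 43.3/0.65 = 66.615
Step 5: 0.45 mL + 5.4 mL = 5.85 mL total → factor 5.85/0.45 = 13
Overall dilution factor = 44.444 × 11.785 × 4 × 66.615 × 13 = 1.8143 × 10^6
Final = 0.500 g/L / 1.8143 × 10^6 = 2.756 × 10^-7 g/L = 0.276 ng/mL

0.276 ng/mL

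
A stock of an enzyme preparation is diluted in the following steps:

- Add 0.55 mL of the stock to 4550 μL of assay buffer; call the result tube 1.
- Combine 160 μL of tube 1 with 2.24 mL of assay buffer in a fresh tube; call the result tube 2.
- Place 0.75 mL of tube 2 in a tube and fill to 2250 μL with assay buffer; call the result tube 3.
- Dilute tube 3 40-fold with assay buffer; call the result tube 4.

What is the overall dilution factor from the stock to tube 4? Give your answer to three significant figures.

Step 1: 0.55 mL + 4550 μL = 5.1 mL total → factor 5.1/0.55 = 9.2727
Step 2: 160 μL + 2.24 mL = 2400 μL total → factor 2400/160 = 15
Step 3: 0.75 mL brought to 2250 μL → factor 2.25/0.75 = 3
Step 4: 40-fold → factor 40
Overall dilution factor = 9.2727 × 15 × 3 × 40 = 16691

1.67 × 10^4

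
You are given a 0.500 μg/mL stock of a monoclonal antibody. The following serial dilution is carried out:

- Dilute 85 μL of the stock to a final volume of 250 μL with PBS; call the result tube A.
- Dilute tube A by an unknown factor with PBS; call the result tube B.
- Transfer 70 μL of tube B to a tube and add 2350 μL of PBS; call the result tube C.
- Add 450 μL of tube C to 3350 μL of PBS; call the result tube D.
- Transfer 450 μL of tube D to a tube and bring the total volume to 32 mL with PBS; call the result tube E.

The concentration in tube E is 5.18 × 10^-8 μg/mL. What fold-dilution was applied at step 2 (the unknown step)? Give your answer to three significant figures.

158-fold

Step 1: 85 μL brought to 250 μL → factor 250/85 = 2.9412
Step 2: unknown factor x
Step 3: 70 μL + 2350 μL = 2420 μL total → factor 2420/70 = 34.571
Step 4: 450 μL + 3350 μL = 3800 μL total → factor 3800/450 = 8.4444
Step 5: 450 μL brought to 32 mL → factor 32000/450 = 71.111
Product of known-step factors = 61059
Overall factor = 0.500 μg/mL / (5.18 × 10^-8 μg/mL) = 9.6525 × 10^6
x = 9.6525 × 10^6 / 61059 = 158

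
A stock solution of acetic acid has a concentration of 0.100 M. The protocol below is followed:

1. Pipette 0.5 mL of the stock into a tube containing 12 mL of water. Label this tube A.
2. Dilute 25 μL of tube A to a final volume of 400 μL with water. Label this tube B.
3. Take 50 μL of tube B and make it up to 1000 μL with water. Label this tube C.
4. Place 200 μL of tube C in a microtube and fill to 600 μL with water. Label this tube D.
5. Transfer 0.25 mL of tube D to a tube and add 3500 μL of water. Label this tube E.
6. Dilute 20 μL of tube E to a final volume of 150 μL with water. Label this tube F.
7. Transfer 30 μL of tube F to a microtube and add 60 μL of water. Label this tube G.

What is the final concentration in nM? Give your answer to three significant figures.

12.3 nM

Step 1: 0.5 mL + 12 mL = 12.5 mL total → factor 12.5/0.5 = 25
Step 2: 25 μL brought to 400 μL → factor 400/25 = 16
Step 3: 50 μL brought to 1000 μL → factor 1000/50 = 20
Step 4: 200 μL brought to 600 μL → factor 600/200 = 3
Step 5: 0.25 mL + 3500 μL = 3.75 mL total → factor 3.75/0.25 = 15
Step 6: 20 μL brought to 150 μL → factor 150/20 = 7.5
Step 7: 30 μL + 60 μL = 90 μL total → factor 90/30 = 3
Overall dilution factor = 25 × 16 × 20 × 3 × 15 × 7.5 × 3 = 8.1 × 10^6
Final = 0.100 M / 8.1 × 10^6 = 1.235 × 10^-8 M = 12.3 nM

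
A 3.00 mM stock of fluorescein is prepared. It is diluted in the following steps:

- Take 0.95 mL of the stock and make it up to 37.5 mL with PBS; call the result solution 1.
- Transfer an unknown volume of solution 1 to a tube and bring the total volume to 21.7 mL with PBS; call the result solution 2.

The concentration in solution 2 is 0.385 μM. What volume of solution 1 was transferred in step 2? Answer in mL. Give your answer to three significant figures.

0.110 mL

Step 1: 0.95 mL brought to 37.5 mL → factor 37.5/0.95 = 39.474
Step 2: v brought to 21.7 mL → factor = 21.7 mL/v
Product of known-step factors = 39.474
Overall factor = 3.00 mM / (0.385 μM) = 7792.2
Step-2 factor = 7792.2 / 39.474 = 197.4
v = 21.7 mL / 197.4 = 0.110 mL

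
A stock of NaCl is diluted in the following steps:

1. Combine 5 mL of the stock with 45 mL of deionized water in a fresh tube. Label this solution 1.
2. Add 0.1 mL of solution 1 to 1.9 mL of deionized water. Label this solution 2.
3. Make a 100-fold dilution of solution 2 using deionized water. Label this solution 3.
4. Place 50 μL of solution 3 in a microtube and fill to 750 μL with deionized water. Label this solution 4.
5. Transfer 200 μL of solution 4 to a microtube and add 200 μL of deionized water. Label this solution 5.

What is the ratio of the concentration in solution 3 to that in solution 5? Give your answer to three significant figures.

30.0

Step 1: 5 mL + 45 mL = 50 mL total → factor 50/5 = 10
Step 2: 0.1 mL + 1.9 mL = 2 mL total → factor 2/0.1 = 20
Step 3: 100-fold → factor 100
Step 4: 50 μL brought to 750 μL → factor 750/50 = 15
Step 5: 200 μL + 200 μL = 400 μL total → factor 400/200 = 2
Dilution factor to solution 3 = 20000; to solution 5 = 6 × 10^5
[solution 3]/[solution 5] = (factor to solution 5)/(factor to solution 3) = 6 × 10^5/20000 = 30.0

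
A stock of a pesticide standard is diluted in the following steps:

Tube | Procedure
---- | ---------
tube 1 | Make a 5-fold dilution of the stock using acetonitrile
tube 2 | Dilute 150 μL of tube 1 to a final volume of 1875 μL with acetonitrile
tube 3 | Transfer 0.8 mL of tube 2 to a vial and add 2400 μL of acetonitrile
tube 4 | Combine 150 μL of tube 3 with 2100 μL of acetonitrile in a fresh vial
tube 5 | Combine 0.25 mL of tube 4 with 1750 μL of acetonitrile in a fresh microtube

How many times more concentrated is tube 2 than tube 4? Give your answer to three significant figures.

Step 1: 5-fold → factor 5
Step 2: 150 μL brought to 1875 μL → factor 1875/150 = 12.5
Step 3: 0.8 mL + 2400 μL = 3.2 mL total → factor 3.2/0.8 = 4
Step 4: 150 μL + 2100 μL = 2250 μL total → factor 2250/150 = 15
Dilution factor to tube 2 = 62.5; to tube 4 = 3750
[tube 2]/[tube 4] = (factor to tube 4)/(factor to tube 2) = 3750/62.5 = 60.0

60.0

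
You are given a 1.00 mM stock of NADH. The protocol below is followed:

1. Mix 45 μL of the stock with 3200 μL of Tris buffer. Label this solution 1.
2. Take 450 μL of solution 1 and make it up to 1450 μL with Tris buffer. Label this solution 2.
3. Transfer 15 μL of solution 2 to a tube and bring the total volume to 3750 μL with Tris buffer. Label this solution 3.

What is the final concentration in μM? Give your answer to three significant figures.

0.0172 μM

Step 1: 45 μL + 3200 μL = 3245 μL total → factor 3245/45 = 72.111
Step 2: 450 μL brought to 1450 μL → factor 1450/450 = 3.2222
Step 3: 15 μL brought to 3750 μL → factor 3750/15 = 250
Overall dilution factor = 72.111 × 3.2222 × 250 = 58090
Final = 1.00 mM / 58090 = 1.721 × 10^-5 mM = 0.0172 μM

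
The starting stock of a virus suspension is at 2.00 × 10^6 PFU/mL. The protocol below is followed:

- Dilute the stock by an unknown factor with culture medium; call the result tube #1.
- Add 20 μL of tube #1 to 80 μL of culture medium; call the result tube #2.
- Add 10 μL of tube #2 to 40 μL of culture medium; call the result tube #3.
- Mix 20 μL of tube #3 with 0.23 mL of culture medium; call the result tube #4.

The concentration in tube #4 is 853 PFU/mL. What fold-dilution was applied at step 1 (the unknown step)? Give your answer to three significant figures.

Step 1: unknown factor x
Step 2: 20 μL + 80 μL = 100 μL total → factor 100/20 = 5
Step 3: 10 μL + 40 μL = 50 μL total → factor 50/10 = 5
Step 4: 20 μL + 0.23 mL = 250 μL total → factor 250/20 = 12.5
Product of known-step factors = 312.5
Overall factor = 2.00 × 10^6 PFU/mL / (853 PFU/mL) = 2344.7
x = 2344.7 / 312.5 = 7.50

7.50-fold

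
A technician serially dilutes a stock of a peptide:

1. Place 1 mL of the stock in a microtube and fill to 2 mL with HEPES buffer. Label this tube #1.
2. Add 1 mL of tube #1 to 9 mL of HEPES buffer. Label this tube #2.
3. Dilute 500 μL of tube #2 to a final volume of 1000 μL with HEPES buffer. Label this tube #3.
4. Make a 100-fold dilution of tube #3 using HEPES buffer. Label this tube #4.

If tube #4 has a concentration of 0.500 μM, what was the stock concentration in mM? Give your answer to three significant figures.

2.00 mM

Step 1: 1 mL brought to 2 mL → factor 2/1 = 2
Step 2: 1 mL + 9 mL = 10 mL total → factor 10/1 = 10
Step 3: 500 μL brought to 1000 μL → factor 1000/500 = 2
Step 4: 100-fold → factor 100
Overall dilution factor = 2 × 10 × 2 × 100 = 4000
Stock = 0.500 μM × 4000 = 2000 μM = 2.00 mM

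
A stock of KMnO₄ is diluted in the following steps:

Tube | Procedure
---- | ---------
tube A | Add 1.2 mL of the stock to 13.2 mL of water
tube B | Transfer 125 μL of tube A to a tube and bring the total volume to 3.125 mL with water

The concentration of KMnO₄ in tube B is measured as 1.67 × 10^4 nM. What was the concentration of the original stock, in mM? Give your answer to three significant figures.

5.01 mM

Step 1: 1.2 mL + 13.2 mL = 14.4 mL total → factor 14.4/1.2 = 12
Step 2: 125 μL brought to 3.125 mL → factor 3125/125 = 25
Overall dilution factor = 12 × 25 = 300
Stock = 1.67 × 10^4 nM × 300 = 5.010 × 10^6 nM = 5.01 mM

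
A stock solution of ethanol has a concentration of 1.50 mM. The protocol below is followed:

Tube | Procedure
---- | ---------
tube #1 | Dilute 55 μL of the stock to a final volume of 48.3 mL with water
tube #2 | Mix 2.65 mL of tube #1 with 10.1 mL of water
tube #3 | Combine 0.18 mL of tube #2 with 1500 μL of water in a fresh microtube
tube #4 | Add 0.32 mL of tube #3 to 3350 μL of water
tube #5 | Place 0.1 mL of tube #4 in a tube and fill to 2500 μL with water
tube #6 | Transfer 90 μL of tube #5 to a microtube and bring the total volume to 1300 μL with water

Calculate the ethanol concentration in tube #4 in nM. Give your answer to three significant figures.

3.32 nM

Step 1: 55 μL brought to 48.3 mL → factor 48300/55 = 878.18
Step 2: 2.65 mL + 10.1 mL = 12.75 mL total → factor 12.75/2.65 = 4.8113
Step 3: 0.18 mL + 1500 μL = 1.68 mL total → factor 1.68/0.18 = 9.3333
Step 4: 0.32 mL + 3350 μL = 3.67 mL total → factor 3.67/0.32 = 11.469
Dilution factor through tube #4 = 878.18 × 4.8113 × 9.3333 × 11.469 = 4.5227 × 10^5
[tube #4] = 1.50 mM / 4.5227 × 10^5 = 3.317 × 10^-6 mM = 3.32 nM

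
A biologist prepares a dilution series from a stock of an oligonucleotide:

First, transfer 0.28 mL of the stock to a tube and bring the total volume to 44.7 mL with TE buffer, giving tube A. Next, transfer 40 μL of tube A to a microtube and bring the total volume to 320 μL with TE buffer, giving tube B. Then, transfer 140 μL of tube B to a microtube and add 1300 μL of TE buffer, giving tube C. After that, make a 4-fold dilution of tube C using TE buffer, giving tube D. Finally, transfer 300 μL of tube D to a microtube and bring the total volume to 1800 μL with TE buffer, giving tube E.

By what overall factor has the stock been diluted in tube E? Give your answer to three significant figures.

Step 1: 0.28 mL brought to 44.7 mL → factor 44.7/0.28 = 159.64
Step 2: 40 μL brought to 320 μL → factor 320/40 = 8
Step 3: 140 μL + 1300 μL = 1440 μL total → factor 1440/140 = 10.286
Step 4: 4-fold → factor 4
Step 5: 300 μL brought to 1800 μL → factor 1800/300 = 6
Overall dilution factor = 159.64 × 8 × 10.286 × 4 × 6 = 3.1527 × 10^5

3.15 × 10^5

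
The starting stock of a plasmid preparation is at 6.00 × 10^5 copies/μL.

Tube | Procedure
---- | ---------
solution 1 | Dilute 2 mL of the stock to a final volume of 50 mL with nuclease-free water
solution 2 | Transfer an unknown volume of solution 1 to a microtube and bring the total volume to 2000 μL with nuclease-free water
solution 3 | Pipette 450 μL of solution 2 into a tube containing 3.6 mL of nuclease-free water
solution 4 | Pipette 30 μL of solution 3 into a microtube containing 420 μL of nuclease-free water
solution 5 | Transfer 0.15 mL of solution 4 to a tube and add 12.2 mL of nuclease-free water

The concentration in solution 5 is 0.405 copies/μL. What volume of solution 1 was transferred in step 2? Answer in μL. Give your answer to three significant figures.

Step 1: 2 mL brought to 50 mL → factor 50/2 = 25
Step 2: v brought to 2000 μL → factor = 2000 μL/v
Step 3: 450 μL + 3.6 mL = 4050 μL total → factor 4050/450 = 9
Step 4: 30 μL + 420 μL = 450 μL total → factor 450/30 = 15
Step 5: 0.15 mL + 12.2 mL = 12.35 mL total → factor 12.35/0.15 = 82.333
Product of known-step factors = 2.7788 × 10^5
Overall factor = 6.00 × 10^5 copies/μL / (0.405 copies/μL) = 1.4815 × 10^6
Step-2 factor = 1.4815 × 10^6 / 2.7788 × 10^5 = 5.3315
v = 2000 μL / 5.3315 = 375 μL

375 μL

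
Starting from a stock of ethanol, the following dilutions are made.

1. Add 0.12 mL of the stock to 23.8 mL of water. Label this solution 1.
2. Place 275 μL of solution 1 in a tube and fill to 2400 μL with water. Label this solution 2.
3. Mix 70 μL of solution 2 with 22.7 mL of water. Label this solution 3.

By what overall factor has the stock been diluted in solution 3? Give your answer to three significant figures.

Step 1: 0.12 mL + 23.8 mL = 23.92 mL total → factor 23.92/0.12 = 199.33
Step 2: 275 μL brought to 2400 μL → factor 2400/275 = 8.7273
Step 3: 70 μL + 22.7 mL = 22770 μL total → factor 22770/70 = 325.29
Overall dilution factor = 199.33 × 8.7273 × 325.29 = 5.6588 × 10^5

5.66 × 10^5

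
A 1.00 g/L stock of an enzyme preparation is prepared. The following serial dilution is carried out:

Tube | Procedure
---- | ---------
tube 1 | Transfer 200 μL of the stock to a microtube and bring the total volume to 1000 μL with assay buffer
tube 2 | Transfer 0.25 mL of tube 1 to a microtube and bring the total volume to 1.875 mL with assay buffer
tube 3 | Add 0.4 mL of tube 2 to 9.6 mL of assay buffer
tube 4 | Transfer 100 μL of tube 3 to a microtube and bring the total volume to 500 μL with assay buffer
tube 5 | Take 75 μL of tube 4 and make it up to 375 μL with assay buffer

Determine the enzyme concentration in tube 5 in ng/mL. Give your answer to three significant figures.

42.7 ng/mL

Step 1: 200 μL brought to 1000 μL → factor 1000/200 = 5
Step 2: 0.25 mL brought to 1.875 mL → factor 1.875/0.25 = 7.5
Step 3: 0.4 mL + 9.6 mL = 10 mL total → factor 10/0.4 = 25
Step 4: 100 μL brought to 500 μL → factor 500/100 = 5
Step 5: 75 μL brought to 375 μL → factor 375/75 = 5
Overall dilution factor = 5 × 7.5 × 25 × 5 × 5 = 23438
Final = 1.00 g/L / 23438 = 4.267 × 10^-5 g/L = 42.7 ng/mL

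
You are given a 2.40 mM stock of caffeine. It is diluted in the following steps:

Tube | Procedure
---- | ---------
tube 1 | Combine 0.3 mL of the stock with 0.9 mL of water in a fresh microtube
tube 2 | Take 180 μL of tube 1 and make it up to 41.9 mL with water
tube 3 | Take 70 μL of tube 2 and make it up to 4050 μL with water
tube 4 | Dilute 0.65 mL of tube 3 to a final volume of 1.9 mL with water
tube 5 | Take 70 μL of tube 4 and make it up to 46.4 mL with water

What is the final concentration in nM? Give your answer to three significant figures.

Step 1: 0.3 mL + 0.9 mL = 1.2 mL total → factor 1.2/0.3 = 4
Step 2: 180 μL brought to 41.9 mL → factor 41900/180 = 232.78
Step 3: 70 μL brought to 4050 μL → factor 4050/70 = 57.857
Step 4: 0.65 mL brought to 1.9 mL → factor 1.9/0.65 = 2.9231
Step 5: 70 μL brought to 46.4 mL → factor 46400/70 = 662.86
Overall dilution factor = 4 × 232.78 × 57.857 × 2.9231 × 662.86 = 1.0438 × 10^8
Final = 2.40 mM / 1.0438 × 10^8 = 2.299 × 10^-8 mM = 0.0230 nM

0.0230 nM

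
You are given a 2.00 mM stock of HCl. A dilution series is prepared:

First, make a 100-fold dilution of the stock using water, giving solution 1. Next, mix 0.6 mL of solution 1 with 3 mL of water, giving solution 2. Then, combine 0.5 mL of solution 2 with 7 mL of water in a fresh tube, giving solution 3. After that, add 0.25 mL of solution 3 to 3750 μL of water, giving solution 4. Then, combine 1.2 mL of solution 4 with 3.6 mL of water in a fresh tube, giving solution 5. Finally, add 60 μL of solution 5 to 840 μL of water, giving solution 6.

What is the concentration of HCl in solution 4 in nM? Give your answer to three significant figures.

13.9 nM

Step 1: 100-fold → factor 100
Step 2: 0.6 mL + 3 mL = 3.6 mL total → factor 3.6/0.6 = 6
Step 3: 0.5 mL + 7 mL = 7.5 mL total → factor 7.5/0.5 = 15
Step 4: 0.25 mL + 3750 μL = 4 mL total → factor 4/0.25 = 16
Dilution factor through solution 4 = 100 × 6 × 15 × 16 = 1.44 × 10^5
[solution 4] = 2.00 mM / 1.44 × 10^5 = 1.389 × 10^-5 mM = 13.9 nM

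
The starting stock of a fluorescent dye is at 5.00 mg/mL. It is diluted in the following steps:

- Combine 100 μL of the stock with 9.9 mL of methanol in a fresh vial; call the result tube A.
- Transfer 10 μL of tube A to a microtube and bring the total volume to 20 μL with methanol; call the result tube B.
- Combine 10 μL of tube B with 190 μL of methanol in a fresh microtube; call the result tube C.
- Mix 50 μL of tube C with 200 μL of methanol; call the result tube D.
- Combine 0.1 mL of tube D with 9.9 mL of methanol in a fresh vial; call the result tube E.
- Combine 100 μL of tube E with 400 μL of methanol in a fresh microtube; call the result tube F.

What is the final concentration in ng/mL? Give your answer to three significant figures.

0.500 ng/mL

Step 1: 100 μL + 9.9 mL = 10000 μL total → factor 10000/100 = 100
Step 2: 10 μL brought to 20 μL → factor 20/10 = 2
Step 3: 10 μL + 190 μL = 200 μL total → factor 200/10 = 20
Step 4: 50 μL + 200 μL = 250 μL total → factor 250/50 = 5
Step 5: 0.1 mL + 9.9 mL = 10 mL total → factor 10/0.1 = 100
Step 6: 100 μL + 400 μL = 500 μL total → factor 500/100 = 5
Overall dilution factor = 100 × 2 × 20 × 5 × 100 × 5 = 1 × 10^7
Final = 5.00 mg/mL / 1 × 10^7 = 5.000 × 10^-7 mg/mL = 0.500 ng/mL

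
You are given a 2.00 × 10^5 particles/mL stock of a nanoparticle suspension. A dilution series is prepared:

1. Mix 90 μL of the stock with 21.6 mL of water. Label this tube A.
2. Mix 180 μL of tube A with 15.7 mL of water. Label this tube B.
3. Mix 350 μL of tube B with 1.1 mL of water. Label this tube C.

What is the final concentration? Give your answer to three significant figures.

2.27 particles/mL

Step 1: 90 μL + 21.6 mL = 21690 μL total → factor 21690/90 = 241
Step 2: 180 μL + 15.7 mL = 15880 μL total → factor 15880/180 = 88.222
Step 3: 350 μL + 1.1 mL = 1450 μL total → factor 1450/350 = 4.1429
Overall dilution factor = 241 × 88.222 × 4.1429 = 88084
Final = 2.00 × 10^5 particles/mL / 88084 = 2.27 particles/mL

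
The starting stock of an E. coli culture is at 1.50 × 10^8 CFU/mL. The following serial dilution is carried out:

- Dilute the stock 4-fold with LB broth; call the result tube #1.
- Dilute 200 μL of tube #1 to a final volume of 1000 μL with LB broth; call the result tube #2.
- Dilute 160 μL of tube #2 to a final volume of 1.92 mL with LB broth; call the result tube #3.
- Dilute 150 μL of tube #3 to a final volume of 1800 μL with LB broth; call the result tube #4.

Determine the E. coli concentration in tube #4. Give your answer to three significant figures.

5.21 × 10^4 CFU/mL

Step 1: 4-fold → factor 4
Step 2: 200 μL brought to 1000 μL → factor 1000/200 = 5
Step 3: 160 μL brought to 1.92 mL → factor 1920/160 = 12
Step 4: 150 μL brought to 1800 μL → factor 1800/150 = 12
Overall dilution factor = 4 × 5 × 12 × 12 = 2880
Final = 1.50 × 10^8 CFU/mL / 2880 = 5.21 × 10^4 CFU/mL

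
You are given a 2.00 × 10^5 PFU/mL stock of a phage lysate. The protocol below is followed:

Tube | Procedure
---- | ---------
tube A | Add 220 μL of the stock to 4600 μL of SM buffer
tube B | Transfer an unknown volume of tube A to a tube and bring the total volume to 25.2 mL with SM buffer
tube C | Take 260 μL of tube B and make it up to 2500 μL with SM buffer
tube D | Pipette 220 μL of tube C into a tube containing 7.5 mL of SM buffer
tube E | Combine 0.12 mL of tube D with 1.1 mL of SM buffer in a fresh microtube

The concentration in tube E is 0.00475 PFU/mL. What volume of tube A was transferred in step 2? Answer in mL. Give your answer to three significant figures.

Step 1: 220 μL + 4600 μL = 4820 μL total → factor 4820/220 = 21.909
Step 2: v brought to 25.2 mL → factor = 25.2 mL/v
Step 3: 260 μL brought to 2500 μL → factor 2500/260 = 9.6154
Step 4: 220 μL + 7.5 mL = 7720 μL total → factor 7720/220 = 35.091
Step 5: 0.12 mL + 1.1 mL = 1.22 mL total → factor 1.22/0.12 = 10.167
Product of known-step factors = 75156
Overall factor = 2.00 × 10^5 PFU/mL / (0.00475 PFU/mL) = 4.2105 × 10^7
Step-2 factor = 4.2105 × 10^7 / 75156 = 560.24
v = 25.2 mL / 560.24 = 0.0450 mL

0.0450 mL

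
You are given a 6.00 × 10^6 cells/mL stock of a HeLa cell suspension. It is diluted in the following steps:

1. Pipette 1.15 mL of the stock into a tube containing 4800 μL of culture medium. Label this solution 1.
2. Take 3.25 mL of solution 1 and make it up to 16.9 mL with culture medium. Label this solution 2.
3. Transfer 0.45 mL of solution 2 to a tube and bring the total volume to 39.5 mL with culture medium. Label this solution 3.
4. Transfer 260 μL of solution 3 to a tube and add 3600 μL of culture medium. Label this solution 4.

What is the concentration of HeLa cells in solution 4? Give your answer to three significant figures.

Step 1: 1.15 mL + 4800 μL = 5.95 mL total → factor 5.95/1.15 = 5.1739
Step 2: 3.25 mL brought to 16.9 mL → factor 16.9/3.25 = 5.2
Step 3: 0.45 mL brought to 39.5 mL → factor 39.5/0.45 = 87.778
Step 4: 260 μL + 3600 μL = 3860 μL total → factor 3860/260 = 14.846
Overall dilution factor = 5.1739 × 5.2 × 87.778 × 14.846 = 35061
Final = 6.00 × 10^6 cells/mL / 35061 = 171 cells/mL

171 cells/mL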